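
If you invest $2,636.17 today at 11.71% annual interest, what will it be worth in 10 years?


Future value formula: FV = PV × (1 + r)^t
FV = $2,636.17 × (1 + 0.1171)^10
FV = $2,636.17 × 3.026360
FV = $7,978.00

FV = PV × (1 + r)^t = $7,978.00


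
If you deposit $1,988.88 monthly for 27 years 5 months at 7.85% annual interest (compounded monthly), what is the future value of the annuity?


Future value of an ordinary annuity: FV = PMT × ((1 + r)^n − 1) / r
Monthly rate r = 0.0785/12 ≈ 0.00654167, n = 329
FV = $1,988.88 × ((1 + 0.0785/12)^329 − 1) / (0.0785/12)
FV = $1,988.88 × 1153.183861
FV = $2,293,544.32

FV = PMT × ((1+r)^n - 1)/r = $2,293,544.32


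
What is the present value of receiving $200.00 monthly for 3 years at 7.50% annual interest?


Present value of an ordinary annuity: PV = PMT × (1 − (1 + r)^(−n)) / r
Monthly rate r = 0.075/12 = 0.00625, n = 36
PV = $200.00 × (1 − (1 + 0.075/12)^(−36)) / (0.075/12)
PV = $200.00 × 32.147913
PV = $6,429.58

PV = PMT × (1-(1+r)^(-n))/r = $6,429.58


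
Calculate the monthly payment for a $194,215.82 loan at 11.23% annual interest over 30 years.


Loan payment formula: PMT = PV × r / (1 − (1 + r)^(−n))
Monthly rate r = 0.1123/12 ≈ 0.00935833, n = 360 months
Denominator: 1 − (1 + 0.1123/12)^(−360) = 0.965032
PMT = $194,215.82 × (0.1123/12) / 0.965032
PMT = $1,883.39 per month

PMT = PV × r / (1-(1+r)^(-n)) = $1,883.39/month


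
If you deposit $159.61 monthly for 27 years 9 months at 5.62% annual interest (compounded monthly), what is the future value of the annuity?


Future value of an ordinary annuity: FV = PMT × ((1 + r)^n − 1) / r
Monthly rate r = 0.0562/12 ≈ 0.00468333, n = 333
FV = $159.61 × ((1 + 0.0562/12)^333 − 1) / (0.0562/12)
FV = $159.61 × 798.447256
FV = $127,440.17

FV = PMT × ((1+r)^n - 1)/r = $127,440.17


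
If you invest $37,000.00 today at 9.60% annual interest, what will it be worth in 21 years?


Future value formula: FV = PV × (1 + r)^t
FV = $37,000.00 × (1 + 0.096)^21
FV = $37,000.00 × 6.8552238
FV = $253,643.28

FV = PV × (1 + r)^t = $253,643.28


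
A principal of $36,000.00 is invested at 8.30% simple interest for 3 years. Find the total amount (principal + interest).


Total amount formula: A = P(1 + rt) = P + P·r·t
Interest: I = P × r × t = $36,000.00 × 0.083 × 3 = $8,964.00
A = P + I = $36,000.00 + $8,964.00 = $44,964.00

A = P + I = P(1 + rt) = $44,964.00


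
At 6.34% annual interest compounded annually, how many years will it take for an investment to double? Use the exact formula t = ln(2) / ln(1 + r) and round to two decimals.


Doubling condition: (1 + r)^t = 2
Take ln of both sides: t × ln(1 + r) = ln(2)
t = ln(2) / ln(1 + r)
t = 0.693147 / 0.061471
t = 11.28

t = ln(2) / ln(1 + r) = 11.28 years


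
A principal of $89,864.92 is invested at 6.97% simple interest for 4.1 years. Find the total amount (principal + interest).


Total amount formula: A = P(1 + rt) = P + P·r·t
Interest: I = P × r × t = $89,864.92 × 0.0697 × 4.1 = $25,680.70
A = P + I = $89,864.92 + $25,680.70 = $115,545.62

A = P + I = P(1 + rt) = $115,545.62


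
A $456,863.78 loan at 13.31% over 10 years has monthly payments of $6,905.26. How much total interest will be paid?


Total paid over the life of the loan = PMT × n.
Total paid = $6,905.26 × 120 = $828,631.20
Total interest = total paid − principal = $828,631.20 − $456,863.78 = $371,767.42

Total interest = (PMT × n) - PV = $371,767.42


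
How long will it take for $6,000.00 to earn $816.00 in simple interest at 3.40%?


Rearrange the simple interest formula for t:
I = P × r × t  ⇒  t = I / (P × r)
t = $816.00 / ($6,000.00 × 0.034)
t = 4

t = I/(P×r) = 4 years


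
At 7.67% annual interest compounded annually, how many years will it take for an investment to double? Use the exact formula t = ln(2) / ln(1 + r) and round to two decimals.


Doubling condition: (1 + r)^t = 2
Take ln of both sides: t × ln(1 + r) = ln(2)
t = ln(2) / ln(1 + r)
t = 0.693147 / 0.073901
t = 9.38

t = ln(2) / ln(1 + r) = 9.38 years


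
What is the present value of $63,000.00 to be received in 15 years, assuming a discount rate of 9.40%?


Present value formula: PV = FV / (1 + r)^t
PV = $63,000.00 / (1 + 0.094)^15
PV = $63,000.00 / 3.848219
PV = $16,371.21

PV = FV / (1 + r)^t = $16,371.21


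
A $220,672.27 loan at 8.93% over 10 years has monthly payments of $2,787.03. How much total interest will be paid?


Total paid over the life of the loan = PMT × n.
Total paid = $2,787.03 × 120 = $334,443.60
Total interest = total paid − principal = $334,443.60 − $220,672.27 = $113,771.33

Total interest = (PMT × n) - PV = $113,771.33


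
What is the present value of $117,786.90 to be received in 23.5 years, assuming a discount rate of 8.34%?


Present value formula: PV = FV / (1 + r)^t
PV = $117,786.90 / (1 + 0.0834)^23.5
PV = $117,786.90 / 6.569579
PV = $17,929.14

PV = FV / (1 + r)^t = $17,929.14


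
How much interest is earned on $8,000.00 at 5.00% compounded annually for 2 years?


Compound interest earned = final amount − principal.
A = P(1 + r/n)^(nt) = $8,000.00 × (1 + 0.05/1)^(1 × 2) = $8,820.00
Interest = A − P = $8,820.00 − $8,000.00 = $820.00

Interest = A - P = $820.00


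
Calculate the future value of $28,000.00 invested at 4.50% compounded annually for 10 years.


Compound interest formula: A = P(1 + r/n)^(nt)
A = $28,000.00 × (1 + 0.045/1)^(1 × 10)
Growth factor: (1 + 0.045/1)^10 = 1.5529694
A = $28,000.00 × 1.5529694
A = $43,483.14

A = P(1 + r/n)^(nt) = $43,483.14


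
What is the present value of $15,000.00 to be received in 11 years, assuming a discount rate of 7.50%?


Present value formula: PV = FV / (1 + r)^t
PV = $15,000.00 / (1 + 0.075)^11
PV = $15,000.00 / 2.215609
PV = $6,770.15

PV = FV / (1 + r)^t = $6,770.15


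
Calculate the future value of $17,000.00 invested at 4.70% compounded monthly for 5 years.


Compound interest formula: A = P(1 + r/n)^(nt)
A = $17,000.00 × (1 + 0.047/12)^(12 × 5)
Growth factor: (1 + 0.047/12)^60 = 1.264328
A = $17,000.00 × 1.264328
A = $21,493.58

A = P(1 + r/n)^(nt) = $21,493.58


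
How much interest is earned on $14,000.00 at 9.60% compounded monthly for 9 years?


Compound interest earned = final amount − principal.
A = P(1 + r/n)^(nt) = $14,000.00 × (1 + 0.096/12)^(12 × 9) = $33,102.86
Interest = A − P = $33,102.86 − $14,000.00 = $19,102.86

Interest = A - P = $19,102.86


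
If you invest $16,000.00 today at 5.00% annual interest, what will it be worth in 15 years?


Future value formula: FV = PV × (1 + r)^t
FV = $16,000.00 × (1 + 0.05)^15
FV = $16,000.00 × 2.078928
FV = $33,262.85

FV = PV × (1 + r)^t = $33,262.85


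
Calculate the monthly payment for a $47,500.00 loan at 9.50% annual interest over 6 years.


Loan payment formula: PMT = PV × r / (1 − (1 + r)^(−n))
Monthly rate r = 0.095/12 ≈ 0.00791667, n = 72 months
Denominator: 1 − (1 + 0.095/12)^(−72) = 0.433204
PMT = $47,500.00 × (0.095/12) / 0.433204
PMT = $868.05 per month

PMT = PV × r / (1-(1+r)^(-n)) = $868.05/month


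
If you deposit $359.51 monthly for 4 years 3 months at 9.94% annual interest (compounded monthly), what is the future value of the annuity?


Future value of an ordinary annuity: FV = PMT × ((1 + r)^n − 1) / r
Monthly rate r = 0.0994/12 ≈ 0.00828333, n = 51
FV = $359.51 × ((1 + 0.0994/12)^51 − 1) / (0.0994/12)
FV = $359.51 × 63.143959
FV = $22,700.88

FV = PMT × ((1+r)^n - 1)/r = $22,700.88


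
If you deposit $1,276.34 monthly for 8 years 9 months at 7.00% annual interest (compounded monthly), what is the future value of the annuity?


Future value of an ordinary annuity: FV = PMT × ((1 + r)^n − 1) / r
Monthly rate r = 0.07/12 ≈ 0.00583333, n = 105
FV = $1,276.34 × ((1 + 0.07/12)^105 − 1) / (0.07/12)
FV = $1,276.34 × 144.301343
FV = $184,177.58

FV = PMT × ((1+r)^n - 1)/r = $184,177.58


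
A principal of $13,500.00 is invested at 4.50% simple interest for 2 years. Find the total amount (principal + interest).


Total amount formula: A = P(1 + rt) = P + P·r·t
Interest: I = P × r × t = $13,500.00 × 0.045 × 2 = $1,215.00
A = P + I = $13,500.00 + $1,215.00 = $14,715.00

A = P + I = P(1 + rt) = $14,715.00


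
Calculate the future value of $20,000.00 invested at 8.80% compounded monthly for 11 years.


Compound interest formula: A = P(1 + r/n)^(nt)
A = $20,000.00 × (1 + 0.088/12)^(12 × 11)
Growth factor: (1 + 0.088/12)^132 = 2.6233914
A = $20,000.00 × 2.6233914
A = $52,467.83

A = P(1 + r/n)^(nt) = $52,467.83


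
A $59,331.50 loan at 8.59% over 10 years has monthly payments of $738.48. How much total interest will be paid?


Total paid over the life of the loan = PMT × n.
Total paid = $738.48 × 120 = $88,617.60
Total interest = total paid − principal = $88,617.60 − $59,331.50 = $29,286.10

Total interest = (PMT × n) - PV = $29,286.10


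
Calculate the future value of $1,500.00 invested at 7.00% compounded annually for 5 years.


Compound interest formula: A = P(1 + r/n)^(nt)
A = $1,500.00 × (1 + 0.07/1)^(1 × 5)
Growth factor: (1 + 0.07/1)^5 = 1.402552
A = $1,500.00 × 1.402552
A = $2,103.83

A = P(1 + r/n)^(nt) = $2,103.83


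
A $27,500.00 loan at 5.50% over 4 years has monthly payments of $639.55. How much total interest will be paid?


Total paid over the life of the loan = PMT × n.
Total paid = $639.55 × 48 = $30,698.40
Total interest = total paid − principal = $30,698.40 − $27,500.00 = $3,198.40

Total interest = (PMT × n) - PV = $3,198.40


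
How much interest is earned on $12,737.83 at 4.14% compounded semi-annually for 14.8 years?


Compound interest earned = final amount − principal.
A = P(1 + r/n)^(nt) = $12,737.83 × (1 + 0.0414/2)^(2 × 14.8) = $23,360.37
Interest = A − P = $23,360.37 − $12,737.83 = $10,622.54

Interest = A - P = $10,622.54


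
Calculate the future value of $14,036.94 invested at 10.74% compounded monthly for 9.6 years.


Compound interest formula: A = P(1 + r/n)^(nt)
A = $14,036.94 × (1 + 0.1074/12)^(12 × 9.6)
Growth factor: (1 + 0.1074/12)^115.2 = 2.7911493
A = $14,036.94 × 2.7911493
A = $39,179.20

A = P(1 + r/n)^(nt) = $39,179.20


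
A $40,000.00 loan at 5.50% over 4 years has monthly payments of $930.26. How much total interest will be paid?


Total paid over the life of the loan = PMT × n.
Total paid = $930.26 × 48 = $44,652.48
Total interest = total paid − principal = $44,652.48 − $40,000.00 = $4,652.48

Total interest = (PMT × n) - PV = $4,652.48


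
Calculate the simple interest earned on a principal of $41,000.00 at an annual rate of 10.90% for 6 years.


Simple interest formula: I = P × r × t
I = $41,000.00 × 0.109 × 6
I = $26,814.00

I = P × r × t = $26,814.00


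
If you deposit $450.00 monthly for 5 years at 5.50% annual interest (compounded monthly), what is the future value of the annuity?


Future value of an ordinary annuity: FV = PMT × ((1 + r)^n − 1) / r
Monthly rate r = 0.055/12 ≈ 0.00458333, n = 60
FV = $450.00 × ((1 + 0.055/12)^60 − 1) / (0.055/12)
FV = $450.00 × 68.880823
FV = $30,996.37

FV = PMT × ((1+r)^n - 1)/r = $30,996.37


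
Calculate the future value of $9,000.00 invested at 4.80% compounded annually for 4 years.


Compound interest formula: A = P(1 + r/n)^(nt)
A = $9,000.00 × (1 + 0.048/1)^(1 × 4)
Growth factor: (1 + 0.048/1)^4 = 1.206272
A = $9,000.00 × 1.206272
A = $10,856.45

A = P(1 + r/n)^(nt) = $10,856.45


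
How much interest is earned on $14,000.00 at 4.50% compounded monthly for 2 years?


Compound interest earned = final amount − principal.
A = P(1 + r/n)^(nt) = $14,000.00 × (1 + 0.045/12)^(12 × 2) = $15,315.86
Interest = A − P = $15,315.86 − $14,000.00 = $1,315.86

Interest = A - P = $1,315.86


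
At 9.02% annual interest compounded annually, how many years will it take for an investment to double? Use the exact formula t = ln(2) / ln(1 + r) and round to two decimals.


Doubling condition: (1 + r)^t = 2
Take ln of both sides: t × ln(1 + r) = ln(2)
t = ln(2) / ln(1 + r)
t = 0.693147 / 0.086361
t = 8.03

t = ln(2) / ln(1 + r) = 8.03 years


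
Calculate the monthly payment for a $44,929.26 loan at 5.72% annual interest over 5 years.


Loan payment formula: PMT = PV × r / (1 − (1 + r)^(−n))
Monthly rate r = 0.0572/12 ≈ 0.00476667, n = 60 months
Denominator: 1 − (1 + 0.0572/12)^(−60) = 0.248227
PMT = $44,929.26 × (0.0572/12) / 0.248227
PMT = $862.77 per month

PMT = PV × r / (1-(1+r)^(-n)) = $862.77/month


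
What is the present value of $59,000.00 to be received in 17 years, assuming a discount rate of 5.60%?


Present value formula: PV = FV / (1 + r)^t
PV = $59,000.00 / (1 + 0.056)^17
PV = $59,000.00 / 2.525147
PV = $23,364.98

PV = FV / (1 + r)^t = $23,364.98


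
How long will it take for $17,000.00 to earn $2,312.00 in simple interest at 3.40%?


Rearrange the simple interest formula for t:
I = P × r × t  ⇒  t = I / (P × r)
t = $2,312.00 / ($17,000.00 × 0.034)
t = 4

t = I/(P×r) = 4 years


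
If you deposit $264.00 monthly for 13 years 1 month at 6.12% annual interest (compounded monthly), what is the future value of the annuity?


Future value of an ordinary annuity: FV = PMT × ((1 + r)^n − 1) / r
Monthly rate r = 0.0612/12 = 0.0051, n = 157
FV = $264.00 × ((1 + 0.0612/12)^157 − 1) / (0.0612/12)
FV = $264.00 × 239.720020
FV = $63,286.09

FV = PMT × ((1+r)^n - 1)/r = $63,286.09


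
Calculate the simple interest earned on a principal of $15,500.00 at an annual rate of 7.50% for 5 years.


Simple interest formula: I = P × r × t
I = $15,500.00 × 0.075 × 5
I = $5,812.50

I = P × r × t = $5,812.50


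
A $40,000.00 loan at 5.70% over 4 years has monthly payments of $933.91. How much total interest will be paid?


Total paid over the life of the loan = PMT × n.
Total paid = $933.91 × 48 = $44,827.68
Total interest = total paid − principal = $44,827.68 − $40,000.00 = $4,827.68

Total interest = (PMT × n) - PV = $4,827.68


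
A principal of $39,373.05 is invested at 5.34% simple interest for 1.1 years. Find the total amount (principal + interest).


Total amount formula: A = P(1 + rt) = P + P·r·t
Interest: I = P × r × t = $39,373.05 × 0.0534 × 1.1 = $2,312.77
A = P + I = $39,373.05 + $2,312.77 = $41,685.82

A = P + I = P(1 + rt) = $41,685.82


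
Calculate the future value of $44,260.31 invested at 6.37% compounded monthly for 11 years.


Compound interest formula: A = P(1 + r/n)^(nt)
A = $44,260.31 × (1 + 0.0637/12)^(12 × 11)
Growth factor: (1 + 0.0637/12)^132 = 2.0114317
A = $44,260.31 × 2.0114317
A = $89,026.59

A = P(1 + r/n)^(nt) = $89,026.59


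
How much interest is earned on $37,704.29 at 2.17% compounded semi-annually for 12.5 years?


Compound interest earned = final amount − principal.
A = P(1 + r/n)^(nt) = $37,704.29 × (1 + 0.0217/2)^(2 × 12.5) = $49,380.86
Interest = A − P = $49,380.86 − $37,704.29 = $11,676.57

Interest = A - P = $11,676.57


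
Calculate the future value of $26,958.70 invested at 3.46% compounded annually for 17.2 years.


Compound interest formula: A = P(1 + r/n)^(nt)
A = $26,958.70 × (1 + 0.0346/1)^(1 × 17.2)
Growth factor: (1 + 0.0346/1)^17.2 = 1.7950913
A = $26,958.70 × 1.7950913
A = $48,393.33

A = P(1 + r/n)^(nt) = $48,393.33


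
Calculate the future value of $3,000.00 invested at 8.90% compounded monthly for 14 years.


Compound interest formula: A = P(1 + r/n)^(nt)
A = $3,000.00 × (1 + 0.089/12)^(12 × 14)
Growth factor: (1 + 0.089/12)^168 = 3.460462
A = $3,000.00 × 3.460462
A = $10,381.39

A = P(1 + r/n)^(nt) = $10,381.39


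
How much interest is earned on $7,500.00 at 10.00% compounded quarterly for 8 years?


Compound interest earned = final amount − principal.
A = P(1 + r/n)^(nt) = $7,500.00 × (1 + 0.1/4)^(4 × 8) = $16,528.18
Interest = A − P = $16,528.18 − $7,500.00 = $9,028.18

Interest = A - P = $9,028.18


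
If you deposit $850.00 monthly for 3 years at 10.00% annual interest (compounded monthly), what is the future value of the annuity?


Future value of an ordinary annuity: FV = PMT × ((1 + r)^n − 1) / r
Monthly rate r = 0.1/12 ≈ 0.00833333, n = 36
FV = $850.00 × ((1 + 0.1/12)^36 − 1) / (0.1/12)
FV = $850.00 × 41.781821
FV = $35,514.55

FV = PMT × ((1+r)^n - 1)/r = $35,514.55


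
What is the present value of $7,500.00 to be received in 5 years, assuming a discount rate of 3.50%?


Present value formula: PV = FV / (1 + r)^t
PV = $7,500.00 / (1 + 0.035)^5
PV = $7,500.00 / 1.187686
PV = $6,314.80

PV = FV / (1 + r)^t = $6,314.80


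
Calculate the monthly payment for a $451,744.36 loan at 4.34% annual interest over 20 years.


Loan payment formula: PMT = PV × r / (1 − (1 + r)^(−n))
Monthly rate r = 0.0434/12 ≈ 0.00361667, n = 240 months
Denominator: 1 − (1 + 0.0434/12)^(−240) = 0.579552
PMT = $451,744.36 × (0.0434/12) / 0.579552
PMT = $2,819.09 per month

PMT = PV × r / (1-(1+r)^(-n)) = $2,819.09/month


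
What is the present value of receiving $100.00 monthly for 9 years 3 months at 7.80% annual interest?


Present value of an ordinary annuity: PV = PMT × (1 − (1 + r)^(−n)) / r
Monthly rate r = 0.078/12 = 0.0065, n = 111
PV = $100.00 × (1 − (1 + 0.078/12)^(−111)) / (0.078/12)
PV = $100.00 × 78.898654
PV = $7,889.87

PV = PMT × (1-(1+r)^(-n))/r = $7,889.87


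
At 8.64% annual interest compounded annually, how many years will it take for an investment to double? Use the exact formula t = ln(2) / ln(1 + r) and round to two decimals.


Doubling condition: (1 + r)^t = 2
Take ln of both sides: t × ln(1 + r) = ln(2)
t = ln(2) / ln(1 + r)
t = 0.693147 / 0.082869
t = 8.36

t = ln(2) / ln(1 + r) = 8.36 years


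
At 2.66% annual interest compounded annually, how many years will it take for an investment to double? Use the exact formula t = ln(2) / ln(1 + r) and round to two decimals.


Doubling condition: (1 + r)^t = 2
Take ln of both sides: t × ln(1 + r) = ln(2)
t = ln(2) / ln(1 + r)
t = 0.693147 / 0.026252
t = 26.40

t = ln(2) / ln(1 + r) = 26.40 years


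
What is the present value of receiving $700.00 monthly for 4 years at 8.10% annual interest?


Present value of an ordinary annuity: PV = PMT × (1 − (1 + r)^(−n)) / r
Monthly rate r = 0.081/12 = 0.00675, n = 48
PV = $700.00 × (1 − (1 + 0.081/12)^(−48)) / (0.081/12)
PV = $700.00 × 40.883259
PV = $28,618.28

PV = PMT × (1-(1+r)^(-n))/r = $28,618.28


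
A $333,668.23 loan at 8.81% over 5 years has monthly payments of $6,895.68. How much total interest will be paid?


Total paid over the life of the loan = PMT × n.
Total paid = $6,895.68 × 60 = $413,740.80
Total interest = total paid − principal = $413,740.80 − $333,668.23 = $80,072.57

Total interest = (PMT × n) - PV = $80,072.57


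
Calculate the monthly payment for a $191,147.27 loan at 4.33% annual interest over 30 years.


Loan payment formula: PMT = PV × r / (1 − (1 + r)^(−n))
Monthly rate r = 0.0433/12 ≈ 0.00360833, n = 360 months
Denominator: 1 − (1 + 0.0433/12)^(−360) = 0.726557
PMT = $191,147.27 × (0.0433/12) / 0.726557
PMT = $949.30 per month

PMT = PV × r / (1-(1+r)^(-n)) = $949.30/month


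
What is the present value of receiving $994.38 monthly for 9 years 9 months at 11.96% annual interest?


Present value of an ordinary annuity: PV = PMT × (1 − (1 + r)^(−n)) / r
Monthly rate r = 0.1196/12 ≈ 0.00996667, n = 117
PV = $994.38 × (1 − (1 + 0.1196/12)^(−117)) / (0.1196/12)
PV = $994.38 × 68.891277
PV = $68,504.11

PV = PMT × (1-(1+r)^(-n))/r = $68,504.11


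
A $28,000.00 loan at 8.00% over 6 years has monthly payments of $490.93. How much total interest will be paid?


Total paid over the life of the loan = PMT × n.
Total paid = $490.93 × 72 = $35,346.96
Total interest = total paid − principal = $35,346.96 − $28,000.00 = $7,346.96

Total interest = (PMT × n) - PV = $7,346.96


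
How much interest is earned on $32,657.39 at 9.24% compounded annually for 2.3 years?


Compound interest earned = final amount − principal.
A = P(1 + r/n)^(nt) = $32,657.39 × (1 + 0.0924/1)^(1 × 2.3) = $40,018.37
Interest = A − P = $40,018.37 − $32,657.39 = $7,360.98

Interest = A - P = $7,360.98


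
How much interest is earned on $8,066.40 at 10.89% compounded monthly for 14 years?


Compound interest earned = final amount − principal.
A = P(1 + r/n)^(nt) = $8,066.40 × (1 + 0.1089/12)^(12 × 14) = $36,797.54
Interest = A − P = $36,797.54 − $8,066.40 = $28,731.14

Interest = A - P = $28,731.14


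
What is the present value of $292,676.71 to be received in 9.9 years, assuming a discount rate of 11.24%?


Present value formula: PV = FV / (1 + r)^t
PV = $292,676.71 / (1 + 0.1124)^9.9
PV = $292,676.71 / 2.870673
PV = $101,954.04

PV = FV / (1 + r)^t = $101,954.04


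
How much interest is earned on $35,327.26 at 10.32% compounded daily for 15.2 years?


Compound interest earned = final amount − principal.
A = P(1 + r/n)^(nt) = $35,327.26 × (1 + 0.1032/365)^(365 × 15.2) = $169,537.34
Interest = A − P = $169,537.34 − $35,327.26 = $134,210.08

Interest = A - P = $134,210.08


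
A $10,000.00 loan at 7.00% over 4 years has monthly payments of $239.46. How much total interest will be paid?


Total paid over the life of the loan = PMT × n.
Total paid = $239.46 × 48 = $11,494.08
Total interest = total paid − principal = $11,494.08 − $10,000.00 = $1,494.08

Total interest = (PMT × n) - PV = $1,494.08


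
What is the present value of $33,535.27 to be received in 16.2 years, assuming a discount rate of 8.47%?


Present value formula: PV = FV / (1 + r)^t
PV = $33,535.27 / (1 + 0.0847)^16.2
PV = $33,535.27 / 3.732641
PV = $8,984.33

PV = FV / (1 + r)^t = $8,984.33


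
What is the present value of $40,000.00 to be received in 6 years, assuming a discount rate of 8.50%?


Present value formula: PV = FV / (1 + r)^t
PV = $40,000.00 / (1 + 0.085)^6
PV = $40,000.00 / 1.631468
PV = $24,517.80

PV = FV / (1 + r)^t = $24,517.80


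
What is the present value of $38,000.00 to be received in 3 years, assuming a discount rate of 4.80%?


Present value formula: PV = FV / (1 + r)^t
PV = $38,000.00 / (1 + 0.048)^3
PV = $38,000.00 / 1.1510226
PV = $33,014.12

PV = FV / (1 + r)^t = $33,014.12


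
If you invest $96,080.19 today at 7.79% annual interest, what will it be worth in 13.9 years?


Future value formula: FV = PV × (1 + r)^t
FV = $96,080.19 × (1 + 0.0779)^13.9
FV = $96,080.19 × 2.8368787
FV = $272,567.84

FV = PV × (1 + r)^t = $272,567.84


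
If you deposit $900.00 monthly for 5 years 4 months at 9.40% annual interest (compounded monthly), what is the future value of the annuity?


Future value of an ordinary annuity: FV = PMT × ((1 + r)^n − 1) / r
Monthly rate r = 0.094/12 ≈ 0.00783333, n = 64
FV = $900.00 × ((1 + 0.094/12)^64 − 1) / (0.094/12)
FV = $900.00 × 82.685021
FV = $74,416.52

FV = PMT × ((1+r)^n - 1)/r = $74,416.52


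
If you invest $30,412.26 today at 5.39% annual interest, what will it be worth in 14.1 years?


Future value formula: FV = PV × (1 + r)^t
FV = $30,412.26 × (1 + 0.0539)^14.1
FV = $30,412.26 × 2.0963877
FV = $63,755.89

FV = PV × (1 + r)^t = $63,755.89


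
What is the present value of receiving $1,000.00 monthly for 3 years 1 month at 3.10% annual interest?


Present value of an ordinary annuity: PV = PMT × (1 − (1 + r)^(−n)) / r
Monthly rate r = 0.031/12 ≈ 0.00258333, n = 37
PV = $1,000.00 × (1 − (1 + 0.031/12)^(−37)) / (0.031/12)
PV = $1,000.00 × 35.243364
PV = $35,243.36

PV = PMT × (1-(1+r)^(-n))/r = $35,243.36


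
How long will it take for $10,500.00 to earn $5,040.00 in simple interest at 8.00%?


Rearrange the simple interest formula for t:
I = P × r × t  ⇒  t = I / (P × r)
t = $5,040.00 / ($10,500.00 × 0.08)
t = 6

t = I/(P×r) = 6 years


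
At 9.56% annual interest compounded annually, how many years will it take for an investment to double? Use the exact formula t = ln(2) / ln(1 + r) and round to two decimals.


Doubling condition: (1 + r)^t = 2
Take ln of both sides: t × ln(1 + r) = ln(2)
t = ln(2) / ln(1 + r)
t = 0.693147 / 0.091302
t = 7.59

t = ln(2) / ln(1 + r) = 7.59 years


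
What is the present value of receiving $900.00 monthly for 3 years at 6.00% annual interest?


Present value of an ordinary annuity: PV = PMT × (1 − (1 + r)^(−n)) / r
Monthly rate r = 0.06/12 = 0.005, n = 36
PV = $900.00 × (1 − (1 + 0.06/12)^(−36)) / (0.06/12)
PV = $900.00 × 32.871016
PV = $29,583.91

PV = PMT × (1-(1+r)^(-n))/r = $29,583.91


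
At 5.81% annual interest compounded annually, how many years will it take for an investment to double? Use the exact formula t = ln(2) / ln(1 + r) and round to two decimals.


Doubling condition: (1 + r)^t = 2
Take ln of both sides: t × ln(1 + r) = ln(2)
t = ln(2) / ln(1 + r)
t = 0.693147 / 0.056475
t = 12.27

t = ln(2) / ln(1 + r) = 12.27 years


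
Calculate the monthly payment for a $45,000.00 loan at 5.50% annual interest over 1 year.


Loan payment formula: PMT = PV × r / (1 − (1 + r)^(−n))
Monthly rate r = 0.055/12 ≈ 0.00458333, n = 12 months
Denominator: 1 − (1 + 0.055/12)^(−12) = 0.0533959
PMT = $45,000.00 × (0.055/12) / 0.0533959
PMT = $3,862.66 per month

PMT = PV × r / (1-(1+r)^(-n)) = $3,862.66/month


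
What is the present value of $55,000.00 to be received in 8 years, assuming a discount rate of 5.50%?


Present value formula: PV = FV / (1 + r)^t
PV = $55,000.00 / (1 + 0.055)^8
PV = $55,000.00 / 1.5346865
PV = $35,837.94

PV = FV / (1 + r)^t = $35,837.94


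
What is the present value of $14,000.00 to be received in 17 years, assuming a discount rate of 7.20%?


Present value formula: PV = FV / (1 + r)^t
PV = $14,000.00 / (1 + 0.072)^17
PV = $14,000.00 / 3.260704
PV = $4,293.55

PV = FV / (1 + r)^t = $4,293.55


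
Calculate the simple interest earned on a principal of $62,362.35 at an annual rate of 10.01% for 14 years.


Simple interest formula: I = P × r × t
I = $62,362.35 × 0.1001 × 14
I = $87,394.60

I = P × r × t = $87,394.60


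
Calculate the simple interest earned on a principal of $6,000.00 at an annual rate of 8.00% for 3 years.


Simple interest formula: I = P × r × t
I = $6,000.00 × 0.08 × 3
I = $1,440.00

I = P × r × t = $1,440.00


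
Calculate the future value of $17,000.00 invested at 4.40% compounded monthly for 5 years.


Compound interest formula: A = P(1 + r/n)^(nt)
A = $17,000.00 × (1 + 0.044/12)^(12 × 5)
Growth factor: (1 + 0.044/12)^60 = 1.2455755
A = $17,000.00 × 1.2455755
A = $21,174.78

A = P(1 + r/n)^(nt) = $21,174.78


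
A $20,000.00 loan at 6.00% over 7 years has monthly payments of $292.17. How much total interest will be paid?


Total paid over the life of the loan = PMT × n.
Total paid = $292.17 × 84 = $24,542.28
Total interest = total paid − principal = $24,542.28 − $20,000.00 = $4,542.28

Total interest = (PMT × n) - PV = $4,542.28


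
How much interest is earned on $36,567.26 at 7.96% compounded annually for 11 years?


Compound interest earned = final amount − principal.
A = P(1 + r/n)^(nt) = $36,567.26 × (1 + 0.0796/1)^(1 × 11) = $84,914.93
Interest = A − P = $84,914.93 − $36,567.26 = $48,347.67

Interest = A - P = $48,347.67


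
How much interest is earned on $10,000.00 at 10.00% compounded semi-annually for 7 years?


Compound interest earned = final amount − principal.
A = P(1 + r/n)^(nt) = $10,000.00 × (1 + 0.1/2)^(2 × 7) = $19,799.32
Interest = A − P = $19,799.32 − $10,000.00 = $9,799.32

Interest = A - P = $9,799.32


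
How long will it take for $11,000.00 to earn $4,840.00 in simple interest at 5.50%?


Rearrange the simple interest formula for t:
I = P × r × t  ⇒  t = I / (P × r)
t = $4,840.00 / ($11,000.00 × 0.055)
t = 8

t = I/(P×r) = 8 years


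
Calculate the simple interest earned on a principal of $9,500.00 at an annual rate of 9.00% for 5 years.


Simple interest formula: I = P × r × t
I = $9,500.00 × 0.09 × 5
I = $4,275.00

I = P × r × t = $4,275.00


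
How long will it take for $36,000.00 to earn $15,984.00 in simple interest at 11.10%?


Rearrange the simple interest formula for t:
I = P × r × t  ⇒  t = I / (P × r)
t = $15,984.00 / ($36,000.00 × 0.111)
t = 4

t = I/(P×r) = 4 years


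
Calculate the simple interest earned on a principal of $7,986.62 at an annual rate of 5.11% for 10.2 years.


Simple interest formula: I = P × r × t
I = $7,986.62 × 0.0511 × 10.2
I = $4,162.79

I = P × r × t = $4,162.79


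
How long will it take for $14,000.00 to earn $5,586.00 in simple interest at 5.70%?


Rearrange the simple interest formula for t:
I = P × r × t  ⇒  t = I / (P × r)
t = $5,586.00 / ($14,000.00 × 0.057)
t = 7

t = I/(P×r) = 7 years


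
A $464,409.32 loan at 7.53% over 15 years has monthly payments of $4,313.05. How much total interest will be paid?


Total paid over the life of the loan = PMT × n.
Total paid = $4,313.05 × 180 = $776,349.00
Total interest = total paid − principal = $776,349.00 − $464,409.32 = $311,939.68

Total interest = (PMT × n) - PV = $311,939.68


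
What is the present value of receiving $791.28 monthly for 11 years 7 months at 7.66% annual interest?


Present value of an ordinary annuity: PV = PMT × (1 − (1 + r)^(−n)) / r
Monthly rate r = 0.0766/12 ≈ 0.00638333, n = 139
PV = $791.28 × (1 − (1 + 0.0766/12)^(−139)) / (0.0766/12)
PV = $791.28 × 91.968299
PV = $72,772.68

PV = PMT × (1-(1+r)^(-n))/r = $72,772.68


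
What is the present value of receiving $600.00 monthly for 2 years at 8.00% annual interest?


Present value of an ordinary annuity: PV = PMT × (1 − (1 + r)^(−n)) / r
Monthly rate r = 0.08/12 ≈ 0.00666667, n = 24
PV = $600.00 × (1 − (1 + 0.08/12)^(−24)) / (0.08/12)
PV = $600.00 × 22.110544
PV = $13,266.33

PV = PMT × (1-(1+r)^(-n))/r = $13,266.33


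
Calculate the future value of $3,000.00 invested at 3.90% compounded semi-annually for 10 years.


Compound interest formula: A = P(1 + r/n)^(nt)
A = $3,000.00 × (1 + 0.039/2)^(2 × 10)
Growth factor: (1 + 0.039/2)^20 = 1.471447
A = $3,000.00 × 1.471447
A = $4,414.34

A = P(1 + r/n)^(nt) = $4,414.34


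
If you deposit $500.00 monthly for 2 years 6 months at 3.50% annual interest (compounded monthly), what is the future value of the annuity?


Future value of an ordinary annuity: FV = PMT × ((1 + r)^n − 1) / r
Monthly rate r = 0.035/12 ≈ 0.00291667, n = 30
FV = $500.00 × ((1 + 0.035/12)^30 − 1) / (0.035/12)
FV = $500.00 × 31.303979
FV = $15,651.99

FV = PMT × ((1+r)^n - 1)/r = $15,651.99


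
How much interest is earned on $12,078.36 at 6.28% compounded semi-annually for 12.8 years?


Compound interest earned = final amount − principal.
A = P(1 + r/n)^(nt) = $12,078.36 × (1 + 0.0628/2)^(2 × 12.8) = $26,652.77
Interest = A − P = $26,652.77 − $12,078.36 = $14,574.41

Interest = A - P = $14,574.41


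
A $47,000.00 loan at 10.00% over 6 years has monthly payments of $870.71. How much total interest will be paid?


Total paid over the life of the loan = PMT × n.
Total paid = $870.71 × 72 = $62,691.12
Total interest = total paid − principal = $62,691.12 − $47,000.00 = $15,691.12

Total interest = (PMT × n) - PV = $15,691.12


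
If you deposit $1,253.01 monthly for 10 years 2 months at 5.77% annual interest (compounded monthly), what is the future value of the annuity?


Future value of an ordinary annuity: FV = PMT × ((1 + r)^n − 1) / r
Monthly rate r = 0.0577/12 ≈ 0.00480833, n = 122
FV = $1,253.01 × ((1 + 0.0577/12)^122 − 1) / (0.0577/12)
FV = $1,253.01 × 165.414799
FV = $207,266.40

FV = PMT × ((1+r)^n - 1)/r = $207,266.40


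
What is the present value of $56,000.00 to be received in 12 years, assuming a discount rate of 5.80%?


Present value formula: PV = FV / (1 + r)^t
PV = $56,000.00 / (1 + 0.058)^12
PV = $56,000.00 / 1.967107
PV = $28,468.20

PV = FV / (1 + r)^t = $28,468.20


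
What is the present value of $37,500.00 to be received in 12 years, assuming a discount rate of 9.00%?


Present value formula: PV = FV / (1 + r)^t
PV = $37,500.00 / (1 + 0.09)^12
PV = $37,500.00 / 2.812665
PV = $13,332.55

PV = FV / (1 + r)^t = $13,332.55


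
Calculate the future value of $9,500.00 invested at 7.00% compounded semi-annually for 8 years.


Compound interest formula: A = P(1 + r/n)^(nt)
A = $9,500.00 × (1 + 0.07/2)^(2 × 8)
Growth factor: (1 + 0.07/2)^16 = 1.733986
A = $9,500.00 × 1.733986
A = $16,472.87

A = P(1 + r/n)^(nt) = $16,472.87


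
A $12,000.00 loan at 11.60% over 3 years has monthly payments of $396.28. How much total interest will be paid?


Total paid over the life of the loan = PMT × n.
Total paid = $396.28 × 36 = $14,266.08
Total interest = total paid − principal = $14,266.08 − $12,000.00 = $2,266.08

Total interest = (PMT × n) - PV = $2,266.08


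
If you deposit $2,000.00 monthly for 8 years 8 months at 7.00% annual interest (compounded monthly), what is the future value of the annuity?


Future value of an ordinary annuity: FV = PMT × ((1 + r)^n − 1) / r
Monthly rate r = 0.07/12 ≈ 0.00583333, n = 104
FV = $2,000.00 × ((1 + 0.07/12)^104 − 1) / (0.07/12)
FV = $2,000.00 × 142.470266
FV = $284,940.53

FV = PMT × ((1+r)^n - 1)/r = $284,940.53


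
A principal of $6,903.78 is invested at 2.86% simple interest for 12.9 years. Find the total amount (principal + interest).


Total amount formula: A = P(1 + rt) = P + P·r·t
Interest: I = P × r × t = $6,903.78 × 0.0286 × 12.9 = $2,547.08
A = P + I = $6,903.78 + $2,547.08 = $9,450.86

A = P + I = P(1 + rt) = $9,450.86


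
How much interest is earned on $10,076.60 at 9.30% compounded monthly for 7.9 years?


Compound interest earned = final amount − principal.
A = P(1 + r/n)^(nt) = $10,076.60 × (1 + 0.093/12)^(12 × 7.9) = $20,948.85
Interest = A − P = $20,948.85 − $10,076.60 = $10,872.25

Interest = A - P = $10,872.25


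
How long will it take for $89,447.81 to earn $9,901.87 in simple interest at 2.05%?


Rearrange the simple interest formula for t:
I = P × r × t  ⇒  t = I / (P × r)
t = $9,901.87 / ($89,447.81 × 0.0205)
t = 5.4

t = I/(P×r) = 5.4 years


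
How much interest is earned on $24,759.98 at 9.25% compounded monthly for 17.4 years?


Compound interest earned = final amount − principal.
A = P(1 + r/n)^(nt) = $24,759.98 × (1 + 0.0925/12)^(12 × 17.4) = $123,045.85
Interest = A − P = $123,045.85 − $24,759.98 = $98,285.87

Interest = A - P = $98,285.87


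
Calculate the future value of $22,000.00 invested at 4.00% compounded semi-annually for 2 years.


Compound interest formula: A = P(1 + r/n)^(nt)
A = $22,000.00 × (1 + 0.04/2)^(2 × 2)
Growth factor: (1 + 0.04/2)^4 = 1.0824322
A = $22,000.00 × 1.0824322
A = $23,813.51

A = P(1 + r/n)^(nt) = $23,813.51


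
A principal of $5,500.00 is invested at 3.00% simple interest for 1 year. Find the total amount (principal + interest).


Total amount formula: A = P(1 + rt) = P + P·r·t
Interest: I = P × r × t = $5,500.00 × 0.03 × 1 = $165.00
A = P + I = $5,500.00 + $165.00 = $5,665.00

A = P + I = P(1 + rt) = $5,665.00


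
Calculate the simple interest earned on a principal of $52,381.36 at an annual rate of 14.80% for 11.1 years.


Simple interest formula: I = P × r × t
I = $52,381.36 × 0.148 × 11.1
I = $86,052.10

I = P × r × t = $86,052.10


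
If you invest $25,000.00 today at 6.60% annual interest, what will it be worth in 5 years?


Future value formula: FV = PV × (1 + r)^t
FV = $25,000.00 × (1 + 0.066)^5
FV = $25,000.00 × 1.3765311
FV = $34,413.28

FV = PV × (1 + r)^t = $34,413.28


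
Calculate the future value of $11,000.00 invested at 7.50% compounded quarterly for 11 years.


Compound interest formula: A = P(1 + r/n)^(nt)
A = $11,000.00 × (1 + 0.075/4)^(4 × 11)
Growth factor: (1 + 0.075/4)^44 = 2.2645158
A = $11,000.00 × 2.2645158
A = $24,909.67

A = P(1 + r/n)^(nt) = $24,909.67


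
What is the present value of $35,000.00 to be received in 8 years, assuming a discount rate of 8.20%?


Present value formula: PV = FV / (1 + r)^t
PV = $35,000.00 / (1 + 0.082)^8
PV = $35,000.00 / 1.878530
PV = $18,631.59

PV = FV / (1 + r)^t = $18,631.59


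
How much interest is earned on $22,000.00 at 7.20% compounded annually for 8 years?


Compound interest earned = final amount − principal.
A = P(1 + r/n)^(nt) = $22,000.00 × (1 + 0.072/1)^(1 × 8) = $38,369.04
Interest = A − P = $38,369.04 − $22,000.00 = $16,369.04

Interest = A - P = $16,369.04


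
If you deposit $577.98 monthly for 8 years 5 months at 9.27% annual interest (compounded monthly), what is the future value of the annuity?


Future value of an ordinary annuity: FV = PMT × ((1 + r)^n − 1) / r
Monthly rate r = 0.0927/12 = 0.007725, n = 101
FV = $577.98 × ((1 + 0.0927/12)^101 − 1) / (0.0927/12)
FV = $577.98 × 152.159354
FV = $87,945.06

FV = PMT × ((1+r)^n - 1)/r = $87,945.06


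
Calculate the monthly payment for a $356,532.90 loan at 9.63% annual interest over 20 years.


Loan payment formula: PMT = PV × r / (1 − (1 + r)^(−n))
Monthly rate r = 0.0963/12 = 0.008025, n = 240 months
Denominator: 1 − (1 + 0.0963/12)^(−240) = 0.853146
PMT = $356,532.90 × (0.0963/12) / 0.853146
PMT = $3,353.68 per month

PMT = PV × r / (1-(1+r)^(-n)) = $3,353.68/month


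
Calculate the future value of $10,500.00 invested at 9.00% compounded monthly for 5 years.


Compound interest formula: A = P(1 + r/n)^(nt)
A = $10,500.00 × (1 + 0.09/12)^(12 × 5)
Growth factor: (1 + 0.09/12)^60 = 1.565681
A = $10,500.00 × 1.565681
A = $16,439.65

A = P(1 + r/n)^(nt) = $16,439.65


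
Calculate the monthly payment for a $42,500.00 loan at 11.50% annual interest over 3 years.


Loan payment formula: PMT = PV × r / (1 − (1 + r)^(−n))
Monthly rate r = 0.115/12 ≈ 0.00958333, n = 36 months
Denominator: 1 − (1 + 0.115/12)^(−36) = 0.290615
PMT = $42,500.00 × (0.115/12) / 0.290615
PMT = $1,401.48 per month

PMT = PV × r / (1-(1+r)^(-n)) = $1,401.48/month


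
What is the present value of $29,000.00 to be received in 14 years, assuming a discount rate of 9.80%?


Present value formula: PV = FV / (1 + r)^t
PV = $29,000.00 / (1 + 0.098)^14
PV = $29,000.00 / 3.701969
PV = $7,833.67

PV = FV / (1 + r)^t = $7,833.67


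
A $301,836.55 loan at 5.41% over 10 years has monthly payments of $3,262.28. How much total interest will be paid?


Total paid over the life of the loan = PMT × n.
Total paid = $3,262.28 × 120 = $391,473.60
Total interest = total paid − principal = $391,473.60 − $301,836.55 = $89,637.05

Total interest = (PMT × n) - PV = $89,637.05


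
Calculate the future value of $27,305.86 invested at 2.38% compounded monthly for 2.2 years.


Compound interest formula: A = P(1 + r/n)^(nt)
A = $27,305.86 × (1 + 0.0238/12)^(12 × 2.2)
Growth factor: (1 + 0.0238/12)^26.4 = 1.0537004
A = $27,305.86 × 1.0537004
A = $28,772.20

A = P(1 + r/n)^(nt) = $28,772.20


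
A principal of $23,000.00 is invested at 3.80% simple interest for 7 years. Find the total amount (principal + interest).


Total amount formula: A = P(1 + rt) = P + P·r·t
Interest: I = P × r × t = $23,000.00 × 0.038 × 7 = $6,118.00
A = P + I = $23,000.00 + $6,118.00 = $29,118.00

A = P + I = P(1 + rt) = $29,118.00


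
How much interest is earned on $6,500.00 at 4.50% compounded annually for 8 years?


Compound interest earned = final amount − principal.
A = P(1 + r/n)^(nt) = $6,500.00 × (1 + 0.045/1)^(1 × 8) = $9,243.65
Interest = A − P = $9,243.65 − $6,500.00 = $2,743.65

Interest = A - P = $2,743.65


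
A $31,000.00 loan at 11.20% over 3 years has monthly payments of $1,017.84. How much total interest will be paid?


Total paid over the life of the loan = PMT × n.
Total paid = $1,017.84 × 36 = $36,642.24
Total interest = total paid − principal = $36,642.24 − $31,000.00 = $5,642.24

Total interest = (PMT × n) - PV = $5,642.24
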